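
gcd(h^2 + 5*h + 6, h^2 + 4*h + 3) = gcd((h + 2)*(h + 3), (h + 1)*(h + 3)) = h + 3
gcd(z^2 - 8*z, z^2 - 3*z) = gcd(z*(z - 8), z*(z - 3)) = z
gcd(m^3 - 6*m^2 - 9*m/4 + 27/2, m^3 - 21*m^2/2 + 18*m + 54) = m^2 - 9*m/2 - 9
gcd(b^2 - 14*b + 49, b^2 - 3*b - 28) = b - 7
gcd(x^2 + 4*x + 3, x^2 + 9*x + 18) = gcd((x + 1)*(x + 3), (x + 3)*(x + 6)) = x + 3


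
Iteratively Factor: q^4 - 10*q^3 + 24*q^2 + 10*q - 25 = (q + 1)*(q^3 - 11*q^2 + 35*q - 25) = (q - 5)*(q + 1)*(q^2 - 6*q + 5) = (q - 5)^2*(q + 1)*(q - 1)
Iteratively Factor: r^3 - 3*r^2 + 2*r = (r)*(r^2 - 3*r + 2) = r*(r - 1)*(r - 2)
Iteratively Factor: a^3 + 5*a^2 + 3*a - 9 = (a - 1)*(a^2 + 6*a + 9) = (a - 1)*(a + 3)*(a + 3)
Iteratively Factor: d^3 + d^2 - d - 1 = (d + 1)*(d^2 - 1) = (d + 1)^2*(d - 1)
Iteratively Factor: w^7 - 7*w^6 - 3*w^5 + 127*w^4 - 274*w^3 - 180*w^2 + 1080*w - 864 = (w - 2)*(w^6 - 5*w^5 - 13*w^4 + 101*w^3 - 72*w^2 - 324*w + 432) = (w - 2)^2*(w^5 - 3*w^4 - 19*w^3 + 63*w^2 + 54*w - 216) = (w - 2)^2*(w + 4)*(w^4 - 7*w^3 + 9*w^2 + 27*w - 54) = (w - 3)*(w - 2)^2*(w + 4)*(w^3 - 4*w^2 - 3*w + 18) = (w - 3)^2*(w - 2)^2*(w + 4)*(w^2 - w - 6) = (w - 3)^2*(w - 2)^2*(w + 2)*(w + 4)*(w - 3)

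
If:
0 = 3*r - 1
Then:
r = 1/3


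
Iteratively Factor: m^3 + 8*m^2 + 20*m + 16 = (m + 4)*(m^2 + 4*m + 4) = (m + 2)*(m + 4)*(m + 2)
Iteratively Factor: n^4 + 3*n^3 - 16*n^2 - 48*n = (n - 4)*(n^3 + 7*n^2 + 12*n) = (n - 4)*(n + 3)*(n^2 + 4*n) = n*(n - 4)*(n + 3)*(n + 4)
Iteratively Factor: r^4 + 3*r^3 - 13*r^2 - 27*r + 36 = (r - 3)*(r^3 + 6*r^2 + 5*r - 12) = (r - 3)*(r - 1)*(r^2 + 7*r + 12) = (r - 3)*(r - 1)*(r + 3)*(r + 4)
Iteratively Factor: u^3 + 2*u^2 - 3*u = (u + 3)*(u^2 - u) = u*(u + 3)*(u - 1)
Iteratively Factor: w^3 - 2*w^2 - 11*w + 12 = (w - 1)*(w^2 - w - 12) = (w - 1)*(w + 3)*(w - 4)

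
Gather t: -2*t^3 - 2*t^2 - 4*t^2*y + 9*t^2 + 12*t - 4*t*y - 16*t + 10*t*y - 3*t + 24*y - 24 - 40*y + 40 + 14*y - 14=-2*t^3 + t^2*(7 - 4*y) + t*(6*y - 7) - 2*y + 2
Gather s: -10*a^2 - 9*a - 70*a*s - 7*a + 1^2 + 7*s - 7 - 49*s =-10*a^2 - 16*a + s*(-70*a - 42) - 6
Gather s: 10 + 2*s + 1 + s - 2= 3*s + 9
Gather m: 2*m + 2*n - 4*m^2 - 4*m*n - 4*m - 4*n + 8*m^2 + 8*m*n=4*m^2 + m*(4*n - 2) - 2*n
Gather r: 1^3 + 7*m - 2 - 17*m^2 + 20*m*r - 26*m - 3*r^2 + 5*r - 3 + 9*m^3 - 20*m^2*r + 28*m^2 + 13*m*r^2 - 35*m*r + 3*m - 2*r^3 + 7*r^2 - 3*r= 9*m^3 + 11*m^2 - 16*m - 2*r^3 + r^2*(13*m + 4) + r*(-20*m^2 - 15*m + 2) - 4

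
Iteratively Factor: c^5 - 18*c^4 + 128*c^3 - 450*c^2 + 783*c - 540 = (c - 5)*(c^4 - 13*c^3 + 63*c^2 - 135*c + 108) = (c - 5)*(c - 3)*(c^3 - 10*c^2 + 33*c - 36) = (c - 5)*(c - 3)^2*(c^2 - 7*c + 12) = (c - 5)*(c - 4)*(c - 3)^2*(c - 3)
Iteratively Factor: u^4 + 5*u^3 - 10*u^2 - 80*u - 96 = (u - 4)*(u^3 + 9*u^2 + 26*u + 24) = (u - 4)*(u + 2)*(u^2 + 7*u + 12) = (u - 4)*(u + 2)*(u + 4)*(u + 3)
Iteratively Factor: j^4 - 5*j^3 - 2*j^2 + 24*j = (j)*(j^3 - 5*j^2 - 2*j + 24) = j*(j - 4)*(j^2 - j - 6) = j*(j - 4)*(j + 2)*(j - 3)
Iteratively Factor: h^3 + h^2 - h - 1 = (h + 1)*(h^2 - 1) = (h - 1)*(h + 1)*(h + 1)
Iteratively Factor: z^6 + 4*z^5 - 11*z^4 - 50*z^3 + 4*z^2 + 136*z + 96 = (z - 3)*(z^5 + 7*z^4 + 10*z^3 - 20*z^2 - 56*z - 32) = (z - 3)*(z - 2)*(z^4 + 9*z^3 + 28*z^2 + 36*z + 16) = (z - 3)*(z - 2)*(z + 4)*(z^3 + 5*z^2 + 8*z + 4) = (z - 3)*(z - 2)*(z + 2)*(z + 4)*(z^2 + 3*z + 2) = (z - 3)*(z - 2)*(z + 2)^2*(z + 4)*(z + 1)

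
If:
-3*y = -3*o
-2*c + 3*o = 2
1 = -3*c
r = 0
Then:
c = -1/3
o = 4/9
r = 0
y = 4/9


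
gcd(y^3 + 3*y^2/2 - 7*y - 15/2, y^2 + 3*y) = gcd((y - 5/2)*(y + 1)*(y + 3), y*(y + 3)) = y + 3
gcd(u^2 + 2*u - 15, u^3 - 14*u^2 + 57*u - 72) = u - 3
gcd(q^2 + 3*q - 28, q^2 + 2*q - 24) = q - 4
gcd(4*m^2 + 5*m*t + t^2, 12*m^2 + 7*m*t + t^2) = 4*m + t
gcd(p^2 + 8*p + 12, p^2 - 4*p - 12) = p + 2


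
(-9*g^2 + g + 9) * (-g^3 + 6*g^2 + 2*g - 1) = 9*g^5 - 55*g^4 - 21*g^3 + 65*g^2 + 17*g - 9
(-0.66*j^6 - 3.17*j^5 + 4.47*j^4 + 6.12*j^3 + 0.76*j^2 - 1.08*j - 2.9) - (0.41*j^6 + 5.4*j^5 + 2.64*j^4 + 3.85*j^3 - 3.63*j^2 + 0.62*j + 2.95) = -1.07*j^6 - 8.57*j^5 + 1.83*j^4 + 2.27*j^3 + 4.39*j^2 - 1.7*j - 5.85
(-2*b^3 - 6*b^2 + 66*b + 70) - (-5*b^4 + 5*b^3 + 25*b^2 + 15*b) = 5*b^4 - 7*b^3 - 31*b^2 + 51*b + 70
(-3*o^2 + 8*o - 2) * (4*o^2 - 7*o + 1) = -12*o^4 + 53*o^3 - 67*o^2 + 22*o - 2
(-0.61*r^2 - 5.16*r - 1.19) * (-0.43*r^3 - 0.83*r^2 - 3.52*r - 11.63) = 0.2623*r^5 + 2.7251*r^4 + 6.9417*r^3 + 26.2452*r^2 + 64.1996*r + 13.8397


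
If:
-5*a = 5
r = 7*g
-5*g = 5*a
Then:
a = -1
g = 1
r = 7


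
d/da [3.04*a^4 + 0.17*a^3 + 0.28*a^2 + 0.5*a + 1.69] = 12.16*a^3 + 0.51*a^2 + 0.56*a + 0.5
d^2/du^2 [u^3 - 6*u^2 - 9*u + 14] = 6*u - 12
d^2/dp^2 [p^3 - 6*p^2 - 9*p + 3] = 6*p - 12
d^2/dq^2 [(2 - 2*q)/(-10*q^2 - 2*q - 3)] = 8*((4 - 15*q)*(10*q^2 + 2*q + 3) + 2*(q - 1)*(10*q + 1)^2)/(10*q^2 + 2*q + 3)^3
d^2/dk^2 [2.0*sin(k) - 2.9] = -2.0*sin(k)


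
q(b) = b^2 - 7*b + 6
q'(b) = 2*b - 7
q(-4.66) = 60.34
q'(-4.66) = -16.32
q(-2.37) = 28.21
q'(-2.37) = -11.74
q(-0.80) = 12.24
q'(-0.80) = -8.60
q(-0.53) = 9.99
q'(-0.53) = -8.06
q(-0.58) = 10.40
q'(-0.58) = -8.16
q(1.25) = -1.19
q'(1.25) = -4.50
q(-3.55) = 43.45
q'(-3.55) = -14.10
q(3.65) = -6.23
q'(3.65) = 0.30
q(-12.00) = 234.00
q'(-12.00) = -31.00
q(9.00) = 24.00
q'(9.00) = 11.00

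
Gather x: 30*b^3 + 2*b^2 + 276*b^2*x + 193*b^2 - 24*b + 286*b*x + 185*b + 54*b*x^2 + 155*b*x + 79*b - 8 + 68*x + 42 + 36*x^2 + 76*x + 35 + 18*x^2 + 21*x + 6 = 30*b^3 + 195*b^2 + 240*b + x^2*(54*b + 54) + x*(276*b^2 + 441*b + 165) + 75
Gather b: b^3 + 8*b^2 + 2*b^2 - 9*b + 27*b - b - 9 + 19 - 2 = b^3 + 10*b^2 + 17*b + 8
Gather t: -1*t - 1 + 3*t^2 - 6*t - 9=3*t^2 - 7*t - 10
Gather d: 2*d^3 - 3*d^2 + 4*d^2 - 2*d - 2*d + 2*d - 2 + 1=2*d^3 + d^2 - 2*d - 1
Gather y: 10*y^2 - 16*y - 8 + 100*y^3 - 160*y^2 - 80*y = 100*y^3 - 150*y^2 - 96*y - 8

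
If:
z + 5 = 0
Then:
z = -5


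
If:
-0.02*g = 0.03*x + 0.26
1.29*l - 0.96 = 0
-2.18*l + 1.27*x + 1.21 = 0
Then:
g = -13.49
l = 0.74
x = 0.32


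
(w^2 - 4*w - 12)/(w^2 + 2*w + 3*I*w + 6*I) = (w - 6)/(w + 3*I)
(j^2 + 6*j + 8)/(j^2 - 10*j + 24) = (j^2 + 6*j + 8)/(j^2 - 10*j + 24)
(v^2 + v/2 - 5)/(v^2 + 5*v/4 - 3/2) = 2*(2*v^2 + v - 10)/(4*v^2 + 5*v - 6)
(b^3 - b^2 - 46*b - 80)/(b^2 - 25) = (b^2 - 6*b - 16)/(b - 5)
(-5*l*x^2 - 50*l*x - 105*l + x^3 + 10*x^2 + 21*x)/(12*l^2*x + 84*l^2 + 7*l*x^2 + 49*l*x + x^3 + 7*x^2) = (-5*l*x - 15*l + x^2 + 3*x)/(12*l^2 + 7*l*x + x^2)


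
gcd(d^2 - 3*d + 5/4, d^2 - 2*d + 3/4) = d - 1/2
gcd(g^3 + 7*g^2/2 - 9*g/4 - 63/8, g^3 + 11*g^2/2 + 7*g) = g + 7/2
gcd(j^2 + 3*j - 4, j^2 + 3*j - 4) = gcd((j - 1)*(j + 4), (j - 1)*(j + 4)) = j^2 + 3*j - 4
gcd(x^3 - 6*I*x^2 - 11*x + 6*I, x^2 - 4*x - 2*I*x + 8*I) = x - 2*I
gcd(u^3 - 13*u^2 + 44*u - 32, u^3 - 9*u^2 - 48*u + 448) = u - 8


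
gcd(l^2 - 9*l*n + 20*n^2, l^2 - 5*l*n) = l - 5*n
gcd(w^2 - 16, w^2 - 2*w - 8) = w - 4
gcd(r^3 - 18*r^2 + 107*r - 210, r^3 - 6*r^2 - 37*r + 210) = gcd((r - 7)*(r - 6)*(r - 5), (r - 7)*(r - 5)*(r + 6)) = r^2 - 12*r + 35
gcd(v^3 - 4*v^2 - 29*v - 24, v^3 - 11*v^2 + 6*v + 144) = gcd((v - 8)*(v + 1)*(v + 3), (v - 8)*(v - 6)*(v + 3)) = v^2 - 5*v - 24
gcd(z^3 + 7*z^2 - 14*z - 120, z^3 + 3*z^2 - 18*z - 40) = z^2 + z - 20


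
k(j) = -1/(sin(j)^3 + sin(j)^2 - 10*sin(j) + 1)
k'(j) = -(-3*sin(j)^2*cos(j) - 2*sin(j)*cos(j) + 10*cos(j))/(sin(j)^3 + sin(j)^2 - 10*sin(j) + 1)^2 = (3*sin(j)^2 + 2*sin(j) - 10)*cos(j)/(sin(j)^3 + sin(j)^2 - 10*sin(j) + 1)^2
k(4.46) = -0.09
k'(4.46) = 0.02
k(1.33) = 0.15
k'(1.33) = -0.03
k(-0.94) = -0.11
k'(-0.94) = -0.07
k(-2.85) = -0.25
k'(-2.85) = 0.64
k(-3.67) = 0.27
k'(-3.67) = 0.53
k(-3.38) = 0.77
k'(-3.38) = 5.44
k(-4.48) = 0.15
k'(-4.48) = 0.03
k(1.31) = 0.15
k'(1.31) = -0.03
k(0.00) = -1.00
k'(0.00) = -10.00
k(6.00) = -0.26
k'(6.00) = -0.67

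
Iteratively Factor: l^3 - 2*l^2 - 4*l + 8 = (l + 2)*(l^2 - 4*l + 4) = (l - 2)*(l + 2)*(l - 2)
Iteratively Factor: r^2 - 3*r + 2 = (r - 2)*(r - 1)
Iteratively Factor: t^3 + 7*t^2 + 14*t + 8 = (t + 4)*(t^2 + 3*t + 2) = (t + 2)*(t + 4)*(t + 1)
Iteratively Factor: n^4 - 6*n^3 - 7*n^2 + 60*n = (n + 3)*(n^3 - 9*n^2 + 20*n) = n*(n + 3)*(n^2 - 9*n + 20) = n*(n - 4)*(n + 3)*(n - 5)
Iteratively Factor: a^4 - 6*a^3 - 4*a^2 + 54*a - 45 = (a + 3)*(a^3 - 9*a^2 + 23*a - 15) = (a - 5)*(a + 3)*(a^2 - 4*a + 3) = (a - 5)*(a - 3)*(a + 3)*(a - 1)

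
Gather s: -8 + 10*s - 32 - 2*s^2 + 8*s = -2*s^2 + 18*s - 40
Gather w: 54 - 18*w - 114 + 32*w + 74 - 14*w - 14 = 0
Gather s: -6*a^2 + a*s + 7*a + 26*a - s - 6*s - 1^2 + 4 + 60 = -6*a^2 + 33*a + s*(a - 7) + 63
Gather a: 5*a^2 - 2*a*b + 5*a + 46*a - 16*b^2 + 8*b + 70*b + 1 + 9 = 5*a^2 + a*(51 - 2*b) - 16*b^2 + 78*b + 10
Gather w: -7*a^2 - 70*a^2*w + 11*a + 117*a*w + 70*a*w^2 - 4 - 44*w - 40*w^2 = -7*a^2 + 11*a + w^2*(70*a - 40) + w*(-70*a^2 + 117*a - 44) - 4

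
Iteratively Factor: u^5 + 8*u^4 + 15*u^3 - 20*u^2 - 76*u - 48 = (u - 2)*(u^4 + 10*u^3 + 35*u^2 + 50*u + 24) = (u - 2)*(u + 3)*(u^3 + 7*u^2 + 14*u + 8) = (u - 2)*(u + 3)*(u + 4)*(u^2 + 3*u + 2) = (u - 2)*(u + 1)*(u + 3)*(u + 4)*(u + 2)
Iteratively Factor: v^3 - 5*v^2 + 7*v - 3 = (v - 3)*(v^2 - 2*v + 1) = (v - 3)*(v - 1)*(v - 1)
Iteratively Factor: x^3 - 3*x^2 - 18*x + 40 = (x + 4)*(x^2 - 7*x + 10) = (x - 5)*(x + 4)*(x - 2)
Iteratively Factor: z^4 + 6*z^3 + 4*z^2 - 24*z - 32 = (z + 2)*(z^3 + 4*z^2 - 4*z - 16) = (z - 2)*(z + 2)*(z^2 + 6*z + 8) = (z - 2)*(z + 2)^2*(z + 4)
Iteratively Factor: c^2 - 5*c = (c - 5)*(c)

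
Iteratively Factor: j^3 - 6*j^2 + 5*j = (j - 5)*(j^2 - j) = j*(j - 5)*(j - 1)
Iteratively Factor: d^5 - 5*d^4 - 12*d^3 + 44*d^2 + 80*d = (d - 5)*(d^4 - 12*d^2 - 16*d) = d*(d - 5)*(d^3 - 12*d - 16) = d*(d - 5)*(d + 2)*(d^2 - 2*d - 8) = d*(d - 5)*(d + 2)^2*(d - 4)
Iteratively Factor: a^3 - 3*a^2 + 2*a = (a)*(a^2 - 3*a + 2) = a*(a - 1)*(a - 2)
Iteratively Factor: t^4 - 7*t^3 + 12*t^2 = (t - 4)*(t^3 - 3*t^2) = (t - 4)*(t - 3)*(t^2) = t*(t - 4)*(t - 3)*(t)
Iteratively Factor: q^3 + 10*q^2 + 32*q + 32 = (q + 2)*(q^2 + 8*q + 16) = (q + 2)*(q + 4)*(q + 4)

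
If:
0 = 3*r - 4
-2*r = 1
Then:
No Solution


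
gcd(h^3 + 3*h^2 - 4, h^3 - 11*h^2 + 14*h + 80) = h + 2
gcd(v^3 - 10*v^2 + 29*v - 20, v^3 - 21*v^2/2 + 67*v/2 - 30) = v^2 - 9*v + 20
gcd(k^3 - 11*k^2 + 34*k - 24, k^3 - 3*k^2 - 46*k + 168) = k^2 - 10*k + 24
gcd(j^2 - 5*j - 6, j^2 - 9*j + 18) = j - 6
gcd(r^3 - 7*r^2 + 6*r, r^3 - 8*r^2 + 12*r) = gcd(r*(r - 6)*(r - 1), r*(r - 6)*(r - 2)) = r^2 - 6*r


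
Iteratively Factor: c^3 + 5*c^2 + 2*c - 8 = (c + 2)*(c^2 + 3*c - 4) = (c + 2)*(c + 4)*(c - 1)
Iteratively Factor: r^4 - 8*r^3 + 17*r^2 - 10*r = (r)*(r^3 - 8*r^2 + 17*r - 10) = r*(r - 1)*(r^2 - 7*r + 10) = r*(r - 5)*(r - 1)*(r - 2)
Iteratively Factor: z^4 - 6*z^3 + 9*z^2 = (z)*(z^3 - 6*z^2 + 9*z) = z*(z - 3)*(z^2 - 3*z) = z^2*(z - 3)*(z - 3)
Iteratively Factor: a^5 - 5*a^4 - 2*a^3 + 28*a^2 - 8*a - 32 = (a - 2)*(a^4 - 3*a^3 - 8*a^2 + 12*a + 16) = (a - 4)*(a - 2)*(a^3 + a^2 - 4*a - 4) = (a - 4)*(a - 2)^2*(a^2 + 3*a + 2) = (a - 4)*(a - 2)^2*(a + 1)*(a + 2)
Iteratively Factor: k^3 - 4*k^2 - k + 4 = (k - 1)*(k^2 - 3*k - 4) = (k - 1)*(k + 1)*(k - 4)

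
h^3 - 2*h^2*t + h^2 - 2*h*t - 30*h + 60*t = (h - 5)*(h + 6)*(h - 2*t)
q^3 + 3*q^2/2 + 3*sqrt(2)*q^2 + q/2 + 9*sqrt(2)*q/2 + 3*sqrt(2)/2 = (q + 1/2)*(q + 1)*(q + 3*sqrt(2))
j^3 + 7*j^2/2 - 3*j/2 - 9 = (j - 3/2)*(j + 2)*(j + 3)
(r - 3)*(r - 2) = r^2 - 5*r + 6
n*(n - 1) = n^2 - n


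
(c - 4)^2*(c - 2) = c^3 - 10*c^2 + 32*c - 32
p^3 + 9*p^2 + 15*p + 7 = (p + 1)^2*(p + 7)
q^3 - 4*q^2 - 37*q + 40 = (q - 8)*(q - 1)*(q + 5)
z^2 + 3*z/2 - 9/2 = (z - 3/2)*(z + 3)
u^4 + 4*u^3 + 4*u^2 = u^2*(u + 2)^2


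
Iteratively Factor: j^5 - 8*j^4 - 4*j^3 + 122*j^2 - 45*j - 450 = (j + 2)*(j^4 - 10*j^3 + 16*j^2 + 90*j - 225) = (j + 2)*(j + 3)*(j^3 - 13*j^2 + 55*j - 75) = (j - 5)*(j + 2)*(j + 3)*(j^2 - 8*j + 15) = (j - 5)^2*(j + 2)*(j + 3)*(j - 3)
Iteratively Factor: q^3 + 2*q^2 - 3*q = (q + 3)*(q^2 - q) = (q - 1)*(q + 3)*(q)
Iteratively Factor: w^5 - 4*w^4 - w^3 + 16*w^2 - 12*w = (w - 1)*(w^4 - 3*w^3 - 4*w^2 + 12*w) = (w - 2)*(w - 1)*(w^3 - w^2 - 6*w) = w*(w - 2)*(w - 1)*(w^2 - w - 6) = w*(w - 3)*(w - 2)*(w - 1)*(w + 2)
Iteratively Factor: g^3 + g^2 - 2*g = (g)*(g^2 + g - 2) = g*(g - 1)*(g + 2)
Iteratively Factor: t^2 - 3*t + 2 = (t - 1)*(t - 2)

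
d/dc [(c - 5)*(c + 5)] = 2*c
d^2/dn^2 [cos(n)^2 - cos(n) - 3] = cos(n) - 2*cos(2*n)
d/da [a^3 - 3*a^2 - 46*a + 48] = 3*a^2 - 6*a - 46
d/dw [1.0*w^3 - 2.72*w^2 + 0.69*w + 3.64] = 3.0*w^2 - 5.44*w + 0.69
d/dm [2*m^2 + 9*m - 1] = 4*m + 9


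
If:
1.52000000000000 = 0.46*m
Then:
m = 3.30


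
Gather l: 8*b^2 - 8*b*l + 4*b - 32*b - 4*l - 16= 8*b^2 - 28*b + l*(-8*b - 4) - 16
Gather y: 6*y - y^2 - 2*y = -y^2 + 4*y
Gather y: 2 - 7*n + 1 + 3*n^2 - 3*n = 3*n^2 - 10*n + 3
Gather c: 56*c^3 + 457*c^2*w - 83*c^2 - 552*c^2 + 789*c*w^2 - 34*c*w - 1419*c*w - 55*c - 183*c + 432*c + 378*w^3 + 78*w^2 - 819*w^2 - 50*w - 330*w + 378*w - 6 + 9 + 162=56*c^3 + c^2*(457*w - 635) + c*(789*w^2 - 1453*w + 194) + 378*w^3 - 741*w^2 - 2*w + 165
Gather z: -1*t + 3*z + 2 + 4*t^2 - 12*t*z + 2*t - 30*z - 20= 4*t^2 + t + z*(-12*t - 27) - 18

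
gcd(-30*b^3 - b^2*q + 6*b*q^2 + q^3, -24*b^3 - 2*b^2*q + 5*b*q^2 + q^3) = -6*b^2 + b*q + q^2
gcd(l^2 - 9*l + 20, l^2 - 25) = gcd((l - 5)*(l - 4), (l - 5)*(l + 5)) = l - 5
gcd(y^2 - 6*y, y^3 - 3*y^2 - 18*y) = y^2 - 6*y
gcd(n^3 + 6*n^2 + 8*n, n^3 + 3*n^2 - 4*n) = n^2 + 4*n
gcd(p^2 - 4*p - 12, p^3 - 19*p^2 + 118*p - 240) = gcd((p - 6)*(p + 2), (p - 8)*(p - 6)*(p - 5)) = p - 6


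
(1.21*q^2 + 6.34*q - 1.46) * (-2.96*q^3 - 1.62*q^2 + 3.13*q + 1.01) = -3.5816*q^5 - 20.7266*q^4 - 2.1619*q^3 + 23.4315*q^2 + 1.8336*q - 1.4746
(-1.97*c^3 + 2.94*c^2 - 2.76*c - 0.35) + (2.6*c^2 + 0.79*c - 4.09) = -1.97*c^3 + 5.54*c^2 - 1.97*c - 4.44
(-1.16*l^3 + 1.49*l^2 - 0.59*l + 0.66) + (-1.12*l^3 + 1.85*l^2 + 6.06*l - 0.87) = -2.28*l^3 + 3.34*l^2 + 5.47*l - 0.21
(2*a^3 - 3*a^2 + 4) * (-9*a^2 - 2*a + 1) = -18*a^5 + 23*a^4 + 8*a^3 - 39*a^2 - 8*a + 4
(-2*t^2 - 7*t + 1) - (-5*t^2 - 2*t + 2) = 3*t^2 - 5*t - 1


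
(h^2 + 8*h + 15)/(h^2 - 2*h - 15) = (h + 5)/(h - 5)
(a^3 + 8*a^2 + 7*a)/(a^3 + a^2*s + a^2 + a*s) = (a + 7)/(a + s)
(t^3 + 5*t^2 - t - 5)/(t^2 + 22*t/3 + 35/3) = 3*(t^2 - 1)/(3*t + 7)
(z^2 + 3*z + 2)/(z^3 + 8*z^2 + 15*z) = (z^2 + 3*z + 2)/(z*(z^2 + 8*z + 15))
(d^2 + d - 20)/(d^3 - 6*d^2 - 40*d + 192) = (d + 5)/(d^2 - 2*d - 48)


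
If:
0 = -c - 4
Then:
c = -4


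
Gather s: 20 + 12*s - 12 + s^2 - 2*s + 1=s^2 + 10*s + 9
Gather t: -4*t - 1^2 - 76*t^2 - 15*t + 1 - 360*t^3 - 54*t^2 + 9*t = -360*t^3 - 130*t^2 - 10*t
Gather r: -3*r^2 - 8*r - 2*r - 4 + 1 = -3*r^2 - 10*r - 3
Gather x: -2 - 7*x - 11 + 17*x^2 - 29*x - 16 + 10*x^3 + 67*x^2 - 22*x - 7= 10*x^3 + 84*x^2 - 58*x - 36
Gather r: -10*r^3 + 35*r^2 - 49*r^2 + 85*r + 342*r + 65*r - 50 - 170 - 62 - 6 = -10*r^3 - 14*r^2 + 492*r - 288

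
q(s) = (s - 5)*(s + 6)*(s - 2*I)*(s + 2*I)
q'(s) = (s - 5)*(s + 6)*(s - 2*I) + (s - 5)*(s + 6)*(s + 2*I) + (s - 5)*(s - 2*I)*(s + 2*I) + (s + 6)*(s - 2*I)*(s + 2*I) = 4*s^3 + 3*s^2 - 52*s + 4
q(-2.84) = -298.92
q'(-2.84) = 84.25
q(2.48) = -216.91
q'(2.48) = -45.50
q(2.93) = -232.63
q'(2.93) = -21.99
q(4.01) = -198.99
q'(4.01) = 101.65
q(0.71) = -129.65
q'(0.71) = -29.98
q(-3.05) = -315.90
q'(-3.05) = 77.02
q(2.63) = -223.28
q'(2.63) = -39.24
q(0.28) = -120.89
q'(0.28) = -10.24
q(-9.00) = 3570.00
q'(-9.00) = -2201.00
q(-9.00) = 3570.00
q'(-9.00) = -2201.00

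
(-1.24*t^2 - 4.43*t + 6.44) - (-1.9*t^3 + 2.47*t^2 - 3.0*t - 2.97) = 1.9*t^3 - 3.71*t^2 - 1.43*t + 9.41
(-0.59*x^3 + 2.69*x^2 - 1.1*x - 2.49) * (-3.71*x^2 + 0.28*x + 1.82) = 2.1889*x^5 - 10.1451*x^4 + 3.7604*x^3 + 13.8257*x^2 - 2.6992*x - 4.5318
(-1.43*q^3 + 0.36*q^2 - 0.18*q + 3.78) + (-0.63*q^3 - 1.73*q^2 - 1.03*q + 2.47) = -2.06*q^3 - 1.37*q^2 - 1.21*q + 6.25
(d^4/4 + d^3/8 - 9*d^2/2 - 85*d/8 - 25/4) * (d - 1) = d^5/4 - d^4/8 - 37*d^3/8 - 49*d^2/8 + 35*d/8 + 25/4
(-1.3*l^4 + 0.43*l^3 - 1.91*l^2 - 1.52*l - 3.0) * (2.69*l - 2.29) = -3.497*l^5 + 4.1337*l^4 - 6.1226*l^3 + 0.2851*l^2 - 4.5892*l + 6.87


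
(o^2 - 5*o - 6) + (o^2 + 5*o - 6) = 2*o^2 - 12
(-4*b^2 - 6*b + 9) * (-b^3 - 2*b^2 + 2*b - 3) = 4*b^5 + 14*b^4 - 5*b^3 - 18*b^2 + 36*b - 27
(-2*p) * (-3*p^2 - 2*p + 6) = 6*p^3 + 4*p^2 - 12*p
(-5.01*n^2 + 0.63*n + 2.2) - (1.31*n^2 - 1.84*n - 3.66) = -6.32*n^2 + 2.47*n + 5.86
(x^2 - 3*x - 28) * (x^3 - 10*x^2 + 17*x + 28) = x^5 - 13*x^4 + 19*x^3 + 257*x^2 - 560*x - 784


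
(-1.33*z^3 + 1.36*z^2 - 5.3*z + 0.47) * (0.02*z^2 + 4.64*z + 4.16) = -0.0266*z^5 - 6.144*z^4 + 0.6716*z^3 - 18.925*z^2 - 19.8672*z + 1.9552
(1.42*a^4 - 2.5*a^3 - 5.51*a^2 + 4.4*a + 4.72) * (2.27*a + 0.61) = 3.2234*a^5 - 4.8088*a^4 - 14.0327*a^3 + 6.6269*a^2 + 13.3984*a + 2.8792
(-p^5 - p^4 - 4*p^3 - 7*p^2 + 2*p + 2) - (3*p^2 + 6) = -p^5 - p^4 - 4*p^3 - 10*p^2 + 2*p - 4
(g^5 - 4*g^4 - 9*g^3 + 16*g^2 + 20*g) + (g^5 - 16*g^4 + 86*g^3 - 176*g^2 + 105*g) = 2*g^5 - 20*g^4 + 77*g^3 - 160*g^2 + 125*g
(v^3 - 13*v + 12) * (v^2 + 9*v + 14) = v^5 + 9*v^4 + v^3 - 105*v^2 - 74*v + 168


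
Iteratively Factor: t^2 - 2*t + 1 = (t - 1)*(t - 1)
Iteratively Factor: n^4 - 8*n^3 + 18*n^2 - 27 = (n + 1)*(n^3 - 9*n^2 + 27*n - 27) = (n - 3)*(n + 1)*(n^2 - 6*n + 9) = (n - 3)^2*(n + 1)*(n - 3)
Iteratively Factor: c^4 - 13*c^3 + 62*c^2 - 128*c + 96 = (c - 2)*(c^3 - 11*c^2 + 40*c - 48) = (c - 4)*(c - 2)*(c^2 - 7*c + 12) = (c - 4)*(c - 3)*(c - 2)*(c - 4)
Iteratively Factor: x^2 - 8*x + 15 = (x - 3)*(x - 5)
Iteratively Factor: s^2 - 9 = (s + 3)*(s - 3)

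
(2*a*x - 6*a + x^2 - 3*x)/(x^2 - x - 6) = (2*a + x)/(x + 2)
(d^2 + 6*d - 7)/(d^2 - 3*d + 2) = (d + 7)/(d - 2)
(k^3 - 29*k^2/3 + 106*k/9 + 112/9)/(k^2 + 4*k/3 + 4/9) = (3*k^2 - 31*k + 56)/(3*k + 2)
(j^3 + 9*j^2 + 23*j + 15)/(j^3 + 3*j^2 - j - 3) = (j + 5)/(j - 1)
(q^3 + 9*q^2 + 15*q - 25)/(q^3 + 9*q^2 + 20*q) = (q^2 + 4*q - 5)/(q*(q + 4))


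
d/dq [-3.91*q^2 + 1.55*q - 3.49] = 1.55 - 7.82*q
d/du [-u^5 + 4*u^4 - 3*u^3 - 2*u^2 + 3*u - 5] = -5*u^4 + 16*u^3 - 9*u^2 - 4*u + 3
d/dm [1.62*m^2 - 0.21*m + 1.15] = 3.24*m - 0.21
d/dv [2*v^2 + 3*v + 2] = 4*v + 3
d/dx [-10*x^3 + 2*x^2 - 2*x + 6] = -30*x^2 + 4*x - 2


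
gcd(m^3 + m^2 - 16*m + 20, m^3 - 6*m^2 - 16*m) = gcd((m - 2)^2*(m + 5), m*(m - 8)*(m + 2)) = 1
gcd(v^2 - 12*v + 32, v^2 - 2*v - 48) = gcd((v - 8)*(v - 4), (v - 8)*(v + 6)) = v - 8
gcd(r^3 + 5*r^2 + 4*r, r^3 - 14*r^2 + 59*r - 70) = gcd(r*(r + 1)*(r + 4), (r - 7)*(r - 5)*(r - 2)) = 1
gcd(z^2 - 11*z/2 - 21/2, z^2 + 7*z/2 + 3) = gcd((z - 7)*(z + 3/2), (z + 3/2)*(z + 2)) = z + 3/2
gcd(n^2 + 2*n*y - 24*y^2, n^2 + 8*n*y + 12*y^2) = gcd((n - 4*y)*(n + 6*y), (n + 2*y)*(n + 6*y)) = n + 6*y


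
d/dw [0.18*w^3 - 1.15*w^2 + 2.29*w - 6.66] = 0.54*w^2 - 2.3*w + 2.29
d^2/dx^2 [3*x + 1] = 0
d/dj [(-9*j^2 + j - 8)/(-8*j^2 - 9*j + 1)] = (89*j^2 - 146*j - 71)/(64*j^4 + 144*j^3 + 65*j^2 - 18*j + 1)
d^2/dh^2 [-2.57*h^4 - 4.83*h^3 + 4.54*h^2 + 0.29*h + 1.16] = -30.84*h^2 - 28.98*h + 9.08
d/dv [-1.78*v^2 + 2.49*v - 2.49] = 2.49 - 3.56*v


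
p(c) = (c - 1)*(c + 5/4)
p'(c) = 2*c + 1/4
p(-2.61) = 4.91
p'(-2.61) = -4.97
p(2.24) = 4.33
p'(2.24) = 4.73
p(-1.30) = 0.12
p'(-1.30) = -2.35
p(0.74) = -0.52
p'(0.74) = 1.73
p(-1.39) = 0.33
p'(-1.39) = -2.53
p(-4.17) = 15.10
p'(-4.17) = -8.09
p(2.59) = 6.11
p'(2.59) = 5.43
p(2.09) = 3.64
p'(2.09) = 4.43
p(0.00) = -1.25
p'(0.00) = 0.25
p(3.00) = 8.50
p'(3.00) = 6.25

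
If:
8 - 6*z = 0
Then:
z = 4/3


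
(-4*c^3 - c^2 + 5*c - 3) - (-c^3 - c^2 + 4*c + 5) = -3*c^3 + c - 8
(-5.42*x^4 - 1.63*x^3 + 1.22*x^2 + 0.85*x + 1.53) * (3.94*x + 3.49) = -21.3548*x^5 - 25.338*x^4 - 0.8819*x^3 + 7.6068*x^2 + 8.9947*x + 5.3397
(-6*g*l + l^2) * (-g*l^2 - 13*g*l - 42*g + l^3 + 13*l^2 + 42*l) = 6*g^2*l^3 + 78*g^2*l^2 + 252*g^2*l - 7*g*l^4 - 91*g*l^3 - 294*g*l^2 + l^5 + 13*l^4 + 42*l^3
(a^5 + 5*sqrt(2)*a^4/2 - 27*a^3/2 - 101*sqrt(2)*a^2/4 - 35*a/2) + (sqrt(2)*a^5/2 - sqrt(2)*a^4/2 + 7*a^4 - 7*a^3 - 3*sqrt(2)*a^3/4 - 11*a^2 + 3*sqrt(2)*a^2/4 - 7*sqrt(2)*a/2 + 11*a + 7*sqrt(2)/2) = sqrt(2)*a^5/2 + a^5 + 2*sqrt(2)*a^4 + 7*a^4 - 41*a^3/2 - 3*sqrt(2)*a^3/4 - 49*sqrt(2)*a^2/2 - 11*a^2 - 13*a/2 - 7*sqrt(2)*a/2 + 7*sqrt(2)/2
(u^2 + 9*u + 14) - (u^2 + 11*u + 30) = -2*u - 16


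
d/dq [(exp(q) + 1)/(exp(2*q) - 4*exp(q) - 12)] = (-2*(exp(q) - 2)*(exp(q) + 1) + exp(2*q) - 4*exp(q) - 12)*exp(q)/(-exp(2*q) + 4*exp(q) + 12)^2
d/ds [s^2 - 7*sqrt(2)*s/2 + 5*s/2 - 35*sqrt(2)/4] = 2*s - 7*sqrt(2)/2 + 5/2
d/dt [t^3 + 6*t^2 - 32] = 3*t*(t + 4)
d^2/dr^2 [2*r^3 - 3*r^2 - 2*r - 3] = 12*r - 6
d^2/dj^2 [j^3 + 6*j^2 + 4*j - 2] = 6*j + 12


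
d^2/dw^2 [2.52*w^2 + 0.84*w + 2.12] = 5.04000000000000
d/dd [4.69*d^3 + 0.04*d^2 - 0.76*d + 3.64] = 14.07*d^2 + 0.08*d - 0.76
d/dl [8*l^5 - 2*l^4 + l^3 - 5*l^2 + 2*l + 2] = 40*l^4 - 8*l^3 + 3*l^2 - 10*l + 2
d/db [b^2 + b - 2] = 2*b + 1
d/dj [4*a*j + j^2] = 4*a + 2*j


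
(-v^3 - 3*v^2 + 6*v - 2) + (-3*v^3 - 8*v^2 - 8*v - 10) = -4*v^3 - 11*v^2 - 2*v - 12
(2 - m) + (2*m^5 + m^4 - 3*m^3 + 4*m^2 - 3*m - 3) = 2*m^5 + m^4 - 3*m^3 + 4*m^2 - 4*m - 1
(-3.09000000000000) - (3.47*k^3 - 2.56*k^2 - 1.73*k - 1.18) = -3.47*k^3 + 2.56*k^2 + 1.73*k - 1.91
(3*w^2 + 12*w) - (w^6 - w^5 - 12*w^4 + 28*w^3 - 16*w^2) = -w^6 + w^5 + 12*w^4 - 28*w^3 + 19*w^2 + 12*w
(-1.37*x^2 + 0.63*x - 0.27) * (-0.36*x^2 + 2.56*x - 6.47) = 0.4932*x^4 - 3.734*x^3 + 10.5739*x^2 - 4.7673*x + 1.7469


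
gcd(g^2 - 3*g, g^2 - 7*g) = g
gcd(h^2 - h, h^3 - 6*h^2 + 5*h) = h^2 - h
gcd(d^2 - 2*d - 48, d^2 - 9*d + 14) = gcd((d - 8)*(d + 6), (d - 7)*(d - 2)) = 1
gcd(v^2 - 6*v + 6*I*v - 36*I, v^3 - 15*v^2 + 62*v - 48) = v - 6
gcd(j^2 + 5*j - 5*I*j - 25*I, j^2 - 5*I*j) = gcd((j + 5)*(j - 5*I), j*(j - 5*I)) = j - 5*I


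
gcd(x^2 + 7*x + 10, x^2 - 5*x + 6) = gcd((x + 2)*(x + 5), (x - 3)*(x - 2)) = 1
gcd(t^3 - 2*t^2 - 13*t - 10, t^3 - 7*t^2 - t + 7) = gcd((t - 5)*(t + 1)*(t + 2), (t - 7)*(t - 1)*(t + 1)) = t + 1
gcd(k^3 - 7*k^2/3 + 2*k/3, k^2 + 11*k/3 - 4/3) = k - 1/3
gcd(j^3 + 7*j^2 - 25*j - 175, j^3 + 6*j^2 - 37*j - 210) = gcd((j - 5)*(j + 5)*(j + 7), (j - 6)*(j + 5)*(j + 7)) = j^2 + 12*j + 35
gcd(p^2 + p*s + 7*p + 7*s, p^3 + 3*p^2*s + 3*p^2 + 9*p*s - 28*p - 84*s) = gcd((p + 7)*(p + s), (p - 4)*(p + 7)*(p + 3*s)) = p + 7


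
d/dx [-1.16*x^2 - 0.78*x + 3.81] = -2.32*x - 0.78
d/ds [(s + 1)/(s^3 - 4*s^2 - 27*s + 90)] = (s^3 - 4*s^2 - 27*s + (s + 1)*(-3*s^2 + 8*s + 27) + 90)/(s^3 - 4*s^2 - 27*s + 90)^2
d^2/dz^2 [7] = 0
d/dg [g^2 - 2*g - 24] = 2*g - 2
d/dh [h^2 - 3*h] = 2*h - 3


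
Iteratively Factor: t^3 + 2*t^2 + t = (t)*(t^2 + 2*t + 1) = t*(t + 1)*(t + 1)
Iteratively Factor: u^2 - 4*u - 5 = (u - 5)*(u + 1)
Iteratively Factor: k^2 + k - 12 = (k - 3)*(k + 4)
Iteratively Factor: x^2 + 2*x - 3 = (x + 3)*(x - 1)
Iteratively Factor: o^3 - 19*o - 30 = (o + 3)*(o^2 - 3*o - 10) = (o - 5)*(o + 3)*(o + 2)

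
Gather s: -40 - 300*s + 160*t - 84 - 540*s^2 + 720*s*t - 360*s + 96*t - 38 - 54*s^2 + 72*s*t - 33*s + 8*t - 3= -594*s^2 + s*(792*t - 693) + 264*t - 165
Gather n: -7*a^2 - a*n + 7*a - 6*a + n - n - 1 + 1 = -7*a^2 - a*n + a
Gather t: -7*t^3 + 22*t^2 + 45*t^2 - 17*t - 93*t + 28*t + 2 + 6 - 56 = -7*t^3 + 67*t^2 - 82*t - 48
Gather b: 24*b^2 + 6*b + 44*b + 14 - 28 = 24*b^2 + 50*b - 14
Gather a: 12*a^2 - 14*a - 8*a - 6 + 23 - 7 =12*a^2 - 22*a + 10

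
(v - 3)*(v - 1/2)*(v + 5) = v^3 + 3*v^2/2 - 16*v + 15/2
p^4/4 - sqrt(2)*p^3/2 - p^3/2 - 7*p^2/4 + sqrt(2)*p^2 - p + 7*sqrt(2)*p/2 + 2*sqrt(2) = (p/2 + 1/2)^2*(p - 4)*(p - 2*sqrt(2))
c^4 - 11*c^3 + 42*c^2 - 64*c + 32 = (c - 4)^2*(c - 2)*(c - 1)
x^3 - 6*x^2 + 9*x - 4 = (x - 4)*(x - 1)^2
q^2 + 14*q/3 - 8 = (q - 4/3)*(q + 6)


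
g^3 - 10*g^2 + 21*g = g*(g - 7)*(g - 3)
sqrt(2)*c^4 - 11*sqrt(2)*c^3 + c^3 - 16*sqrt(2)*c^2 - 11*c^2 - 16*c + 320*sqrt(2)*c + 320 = (c - 8)^2*(c + 5)*(sqrt(2)*c + 1)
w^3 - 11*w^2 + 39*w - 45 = (w - 5)*(w - 3)^2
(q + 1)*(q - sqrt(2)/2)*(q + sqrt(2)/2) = q^3 + q^2 - q/2 - 1/2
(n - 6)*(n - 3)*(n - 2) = n^3 - 11*n^2 + 36*n - 36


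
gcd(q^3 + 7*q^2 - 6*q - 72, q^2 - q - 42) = q + 6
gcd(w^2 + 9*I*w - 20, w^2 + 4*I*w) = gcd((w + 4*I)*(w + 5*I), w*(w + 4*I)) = w + 4*I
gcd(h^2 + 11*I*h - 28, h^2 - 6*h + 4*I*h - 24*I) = h + 4*I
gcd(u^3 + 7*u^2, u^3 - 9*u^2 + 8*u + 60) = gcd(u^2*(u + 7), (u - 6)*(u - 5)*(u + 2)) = 1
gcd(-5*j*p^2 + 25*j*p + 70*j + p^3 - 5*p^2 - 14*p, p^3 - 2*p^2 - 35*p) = p - 7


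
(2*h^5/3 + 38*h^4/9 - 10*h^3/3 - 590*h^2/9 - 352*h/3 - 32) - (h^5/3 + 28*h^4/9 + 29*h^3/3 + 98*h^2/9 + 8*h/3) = h^5/3 + 10*h^4/9 - 13*h^3 - 688*h^2/9 - 120*h - 32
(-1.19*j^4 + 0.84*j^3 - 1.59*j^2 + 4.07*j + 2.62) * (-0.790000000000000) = 0.9401*j^4 - 0.6636*j^3 + 1.2561*j^2 - 3.2153*j - 2.0698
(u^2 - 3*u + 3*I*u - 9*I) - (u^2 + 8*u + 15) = -11*u + 3*I*u - 15 - 9*I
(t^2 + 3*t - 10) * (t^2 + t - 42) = t^4 + 4*t^3 - 49*t^2 - 136*t + 420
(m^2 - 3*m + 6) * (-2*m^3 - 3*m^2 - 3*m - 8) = -2*m^5 + 3*m^4 - 6*m^3 - 17*m^2 + 6*m - 48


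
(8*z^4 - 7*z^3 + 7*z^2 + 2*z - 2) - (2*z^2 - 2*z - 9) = 8*z^4 - 7*z^3 + 5*z^2 + 4*z + 7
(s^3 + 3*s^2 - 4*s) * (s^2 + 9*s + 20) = s^5 + 12*s^4 + 43*s^3 + 24*s^2 - 80*s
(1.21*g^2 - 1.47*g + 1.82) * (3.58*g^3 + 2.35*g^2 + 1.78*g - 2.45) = 4.3318*g^5 - 2.4191*g^4 + 5.2149*g^3 - 1.3041*g^2 + 6.8411*g - 4.459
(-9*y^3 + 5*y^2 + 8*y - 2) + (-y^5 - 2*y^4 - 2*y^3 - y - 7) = -y^5 - 2*y^4 - 11*y^3 + 5*y^2 + 7*y - 9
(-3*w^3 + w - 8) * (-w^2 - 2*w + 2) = 3*w^5 + 6*w^4 - 7*w^3 + 6*w^2 + 18*w - 16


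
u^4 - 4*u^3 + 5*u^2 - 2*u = u*(u - 2)*(u - 1)^2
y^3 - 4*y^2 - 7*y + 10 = (y - 5)*(y - 1)*(y + 2)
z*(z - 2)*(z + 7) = z^3 + 5*z^2 - 14*z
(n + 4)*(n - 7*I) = n^2 + 4*n - 7*I*n - 28*I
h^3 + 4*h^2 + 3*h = h*(h + 1)*(h + 3)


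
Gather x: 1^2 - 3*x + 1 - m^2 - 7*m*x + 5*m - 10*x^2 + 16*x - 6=-m^2 + 5*m - 10*x^2 + x*(13 - 7*m) - 4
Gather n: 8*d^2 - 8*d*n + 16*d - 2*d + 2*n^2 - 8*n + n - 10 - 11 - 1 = 8*d^2 + 14*d + 2*n^2 + n*(-8*d - 7) - 22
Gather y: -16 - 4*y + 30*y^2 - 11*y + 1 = 30*y^2 - 15*y - 15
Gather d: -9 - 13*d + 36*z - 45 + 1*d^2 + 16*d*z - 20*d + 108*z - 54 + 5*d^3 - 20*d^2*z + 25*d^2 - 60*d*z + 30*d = 5*d^3 + d^2*(26 - 20*z) + d*(-44*z - 3) + 144*z - 108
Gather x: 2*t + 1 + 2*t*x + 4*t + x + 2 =6*t + x*(2*t + 1) + 3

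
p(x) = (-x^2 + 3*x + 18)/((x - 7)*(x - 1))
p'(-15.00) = 0.02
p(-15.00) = -0.72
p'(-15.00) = 0.02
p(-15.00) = -0.72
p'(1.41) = 19.88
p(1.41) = -8.83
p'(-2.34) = 0.32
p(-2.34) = 0.18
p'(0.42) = 9.95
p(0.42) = 5.00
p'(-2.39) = 0.31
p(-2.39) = 0.16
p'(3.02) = 0.92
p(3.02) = -2.23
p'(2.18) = 2.47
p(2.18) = -3.48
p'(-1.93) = 0.41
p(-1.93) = 0.32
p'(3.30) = 0.75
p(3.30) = -2.00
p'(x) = (3 - 2*x)/((x - 7)*(x - 1)) - (-x^2 + 3*x + 18)/((x - 7)*(x - 1)^2) - (-x^2 + 3*x + 18)/((x - 7)^2*(x - 1))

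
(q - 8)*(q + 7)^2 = q^3 + 6*q^2 - 63*q - 392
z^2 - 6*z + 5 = (z - 5)*(z - 1)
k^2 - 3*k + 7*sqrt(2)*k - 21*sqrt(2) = (k - 3)*(k + 7*sqrt(2))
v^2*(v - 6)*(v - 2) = v^4 - 8*v^3 + 12*v^2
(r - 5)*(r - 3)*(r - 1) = r^3 - 9*r^2 + 23*r - 15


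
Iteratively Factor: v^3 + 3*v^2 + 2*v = (v)*(v^2 + 3*v + 2) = v*(v + 2)*(v + 1)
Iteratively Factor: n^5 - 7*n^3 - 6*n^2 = (n - 3)*(n^4 + 3*n^3 + 2*n^2) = (n - 3)*(n + 2)*(n^3 + n^2) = (n - 3)*(n + 1)*(n + 2)*(n^2) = n*(n - 3)*(n + 1)*(n + 2)*(n)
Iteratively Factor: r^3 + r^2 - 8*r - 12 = (r + 2)*(r^2 - r - 6) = (r + 2)^2*(r - 3)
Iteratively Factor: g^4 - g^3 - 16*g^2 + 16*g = (g - 4)*(g^3 + 3*g^2 - 4*g) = (g - 4)*(g + 4)*(g^2 - g) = g*(g - 4)*(g + 4)*(g - 1)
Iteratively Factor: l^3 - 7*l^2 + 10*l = (l - 5)*(l^2 - 2*l) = (l - 5)*(l - 2)*(l)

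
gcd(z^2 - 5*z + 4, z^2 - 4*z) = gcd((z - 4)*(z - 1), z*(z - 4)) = z - 4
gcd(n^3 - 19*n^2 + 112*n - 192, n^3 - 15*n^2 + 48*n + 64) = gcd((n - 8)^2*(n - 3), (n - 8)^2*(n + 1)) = n^2 - 16*n + 64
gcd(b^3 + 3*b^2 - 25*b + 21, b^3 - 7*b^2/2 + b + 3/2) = b^2 - 4*b + 3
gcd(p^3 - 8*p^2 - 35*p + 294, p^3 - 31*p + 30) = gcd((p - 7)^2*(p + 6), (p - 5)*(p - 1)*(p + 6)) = p + 6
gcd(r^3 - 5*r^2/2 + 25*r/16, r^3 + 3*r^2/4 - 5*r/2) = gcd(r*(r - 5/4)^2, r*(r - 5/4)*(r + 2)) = r^2 - 5*r/4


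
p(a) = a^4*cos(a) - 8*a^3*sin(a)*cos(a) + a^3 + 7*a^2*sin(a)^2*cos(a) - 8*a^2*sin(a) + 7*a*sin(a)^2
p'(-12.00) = -12597.48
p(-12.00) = 21632.09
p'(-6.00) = -10.99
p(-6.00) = 1427.12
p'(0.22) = -0.01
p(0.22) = -0.00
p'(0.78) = -2.36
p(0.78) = -0.39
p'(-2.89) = 276.67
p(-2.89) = -33.27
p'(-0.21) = -0.01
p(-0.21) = 0.00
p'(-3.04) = 397.85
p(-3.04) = -83.77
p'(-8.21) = 1701.89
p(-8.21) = -380.20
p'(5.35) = 1713.99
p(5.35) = 1511.94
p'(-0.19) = -0.01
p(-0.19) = 0.00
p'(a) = -a^4*sin(a) + 8*a^3*sin(a)^2 - 8*a^3*cos(a)^2 + 4*a^3*cos(a) - 7*a^2*sin(a)^3 + 14*a^2*sin(a)*cos(a)^2 - 24*a^2*sin(a)*cos(a) - 8*a^2*cos(a) + 3*a^2 + 14*a*sin(a)^2*cos(a) + 14*a*sin(a)*cos(a) - 16*a*sin(a) + 7*sin(a)^2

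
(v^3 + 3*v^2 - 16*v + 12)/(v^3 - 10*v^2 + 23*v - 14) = (v + 6)/(v - 7)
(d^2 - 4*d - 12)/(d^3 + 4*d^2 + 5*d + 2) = (d - 6)/(d^2 + 2*d + 1)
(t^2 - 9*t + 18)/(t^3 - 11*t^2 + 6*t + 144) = (t - 3)/(t^2 - 5*t - 24)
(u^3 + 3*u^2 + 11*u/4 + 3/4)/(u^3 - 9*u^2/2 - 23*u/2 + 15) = (4*u^3 + 12*u^2 + 11*u + 3)/(2*(2*u^3 - 9*u^2 - 23*u + 30))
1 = 1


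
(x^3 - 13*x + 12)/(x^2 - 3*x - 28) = (x^2 - 4*x + 3)/(x - 7)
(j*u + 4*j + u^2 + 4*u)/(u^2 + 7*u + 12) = (j + u)/(u + 3)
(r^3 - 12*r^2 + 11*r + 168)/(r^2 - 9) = (r^2 - 15*r + 56)/(r - 3)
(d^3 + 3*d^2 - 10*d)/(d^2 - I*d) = (d^2 + 3*d - 10)/(d - I)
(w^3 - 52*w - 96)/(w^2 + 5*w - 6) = (w^2 - 6*w - 16)/(w - 1)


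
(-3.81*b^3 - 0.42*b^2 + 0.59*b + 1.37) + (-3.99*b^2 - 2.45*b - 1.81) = -3.81*b^3 - 4.41*b^2 - 1.86*b - 0.44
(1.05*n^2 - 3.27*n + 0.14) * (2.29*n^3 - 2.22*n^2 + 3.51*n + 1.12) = 2.4045*n^5 - 9.8193*n^4 + 11.2655*n^3 - 10.6125*n^2 - 3.171*n + 0.1568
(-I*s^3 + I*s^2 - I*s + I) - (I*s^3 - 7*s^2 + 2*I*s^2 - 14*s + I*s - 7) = -2*I*s^3 + 7*s^2 - I*s^2 + 14*s - 2*I*s + 7 + I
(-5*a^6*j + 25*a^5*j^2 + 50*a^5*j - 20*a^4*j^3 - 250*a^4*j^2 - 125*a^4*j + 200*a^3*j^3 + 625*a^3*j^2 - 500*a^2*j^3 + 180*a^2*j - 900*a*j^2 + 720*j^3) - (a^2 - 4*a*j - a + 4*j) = -5*a^6*j + 25*a^5*j^2 + 50*a^5*j - 20*a^4*j^3 - 250*a^4*j^2 - 125*a^4*j + 200*a^3*j^3 + 625*a^3*j^2 - 500*a^2*j^3 + 180*a^2*j - a^2 - 900*a*j^2 + 4*a*j + a + 720*j^3 - 4*j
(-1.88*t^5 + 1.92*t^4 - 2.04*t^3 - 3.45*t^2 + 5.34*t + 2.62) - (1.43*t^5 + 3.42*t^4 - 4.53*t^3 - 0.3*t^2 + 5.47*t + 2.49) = -3.31*t^5 - 1.5*t^4 + 2.49*t^3 - 3.15*t^2 - 0.13*t + 0.13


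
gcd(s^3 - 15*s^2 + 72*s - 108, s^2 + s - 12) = s - 3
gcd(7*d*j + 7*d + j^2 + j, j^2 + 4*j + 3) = j + 1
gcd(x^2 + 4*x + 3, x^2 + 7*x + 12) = x + 3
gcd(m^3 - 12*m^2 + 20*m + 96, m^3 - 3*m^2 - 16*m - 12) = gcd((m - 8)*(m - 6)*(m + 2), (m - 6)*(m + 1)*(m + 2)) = m^2 - 4*m - 12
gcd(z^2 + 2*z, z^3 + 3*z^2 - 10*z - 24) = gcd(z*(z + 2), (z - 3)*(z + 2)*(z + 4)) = z + 2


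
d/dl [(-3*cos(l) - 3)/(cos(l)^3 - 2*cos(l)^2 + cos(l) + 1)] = 3*(5*cos(l) - cos(2*l) - cos(3*l) - 1)*sin(l)/(2*(cos(l)^3 - 2*cos(l)^2 + cos(l) + 1)^2)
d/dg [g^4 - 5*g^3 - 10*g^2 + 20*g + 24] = 4*g^3 - 15*g^2 - 20*g + 20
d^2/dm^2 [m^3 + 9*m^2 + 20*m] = 6*m + 18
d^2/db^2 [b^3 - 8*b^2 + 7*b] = 6*b - 16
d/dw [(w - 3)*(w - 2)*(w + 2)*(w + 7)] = 4*w^3 + 12*w^2 - 50*w - 16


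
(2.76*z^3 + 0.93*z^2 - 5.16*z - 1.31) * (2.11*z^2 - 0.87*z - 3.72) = 5.8236*z^5 - 0.4389*z^4 - 21.9639*z^3 - 1.7345*z^2 + 20.3349*z + 4.8732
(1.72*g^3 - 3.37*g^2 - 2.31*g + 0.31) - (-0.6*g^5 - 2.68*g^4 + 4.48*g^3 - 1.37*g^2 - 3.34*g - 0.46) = 0.6*g^5 + 2.68*g^4 - 2.76*g^3 - 2.0*g^2 + 1.03*g + 0.77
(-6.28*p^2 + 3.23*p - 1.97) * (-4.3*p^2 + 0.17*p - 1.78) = 27.004*p^4 - 14.9566*p^3 + 20.1985*p^2 - 6.0843*p + 3.5066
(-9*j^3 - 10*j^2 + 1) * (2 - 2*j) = 18*j^4 + 2*j^3 - 20*j^2 - 2*j + 2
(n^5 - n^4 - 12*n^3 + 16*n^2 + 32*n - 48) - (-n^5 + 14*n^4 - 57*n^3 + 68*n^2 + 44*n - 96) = 2*n^5 - 15*n^4 + 45*n^3 - 52*n^2 - 12*n + 48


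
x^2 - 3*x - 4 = (x - 4)*(x + 1)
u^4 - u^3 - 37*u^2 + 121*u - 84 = (u - 4)*(u - 3)*(u - 1)*(u + 7)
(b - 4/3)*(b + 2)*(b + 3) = b^3 + 11*b^2/3 - 2*b/3 - 8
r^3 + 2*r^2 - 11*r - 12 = (r - 3)*(r + 1)*(r + 4)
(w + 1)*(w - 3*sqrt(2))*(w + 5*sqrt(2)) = w^3 + w^2 + 2*sqrt(2)*w^2 - 30*w + 2*sqrt(2)*w - 30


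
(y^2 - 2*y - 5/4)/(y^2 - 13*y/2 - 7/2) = (y - 5/2)/(y - 7)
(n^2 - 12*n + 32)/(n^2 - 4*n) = (n - 8)/n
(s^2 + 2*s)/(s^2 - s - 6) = s/(s - 3)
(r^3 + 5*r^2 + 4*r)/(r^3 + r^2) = (r + 4)/r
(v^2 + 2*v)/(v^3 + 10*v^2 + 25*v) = (v + 2)/(v^2 + 10*v + 25)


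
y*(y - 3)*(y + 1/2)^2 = y^4 - 2*y^3 - 11*y^2/4 - 3*y/4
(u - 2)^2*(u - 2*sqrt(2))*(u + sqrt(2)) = u^4 - 4*u^3 - sqrt(2)*u^3 + 4*sqrt(2)*u^2 - 4*sqrt(2)*u + 16*u - 16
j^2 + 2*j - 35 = (j - 5)*(j + 7)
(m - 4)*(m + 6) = m^2 + 2*m - 24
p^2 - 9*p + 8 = (p - 8)*(p - 1)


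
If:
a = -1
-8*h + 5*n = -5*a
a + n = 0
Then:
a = -1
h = 0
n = 1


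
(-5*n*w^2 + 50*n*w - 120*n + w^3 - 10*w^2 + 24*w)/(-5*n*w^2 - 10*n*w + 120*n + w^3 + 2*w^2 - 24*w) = (w - 6)/(w + 6)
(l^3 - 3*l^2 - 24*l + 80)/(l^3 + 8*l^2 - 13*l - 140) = (l - 4)/(l + 7)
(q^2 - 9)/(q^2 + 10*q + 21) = (q - 3)/(q + 7)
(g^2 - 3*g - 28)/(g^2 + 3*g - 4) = (g - 7)/(g - 1)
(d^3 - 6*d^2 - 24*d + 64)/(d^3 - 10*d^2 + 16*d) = (d + 4)/d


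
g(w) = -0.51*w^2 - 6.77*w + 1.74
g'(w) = -1.02*w - 6.77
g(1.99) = -13.75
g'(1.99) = -8.80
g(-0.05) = 2.08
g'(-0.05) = -6.72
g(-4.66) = 22.21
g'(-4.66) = -2.02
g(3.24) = -25.55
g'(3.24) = -10.07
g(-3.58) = 19.44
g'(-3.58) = -3.12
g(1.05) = -5.93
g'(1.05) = -7.84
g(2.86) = -21.79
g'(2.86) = -9.69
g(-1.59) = 11.21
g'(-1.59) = -5.15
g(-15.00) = -11.46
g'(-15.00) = 8.53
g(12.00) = -152.94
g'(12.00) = -19.01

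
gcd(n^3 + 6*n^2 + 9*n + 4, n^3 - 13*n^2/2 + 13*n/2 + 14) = n + 1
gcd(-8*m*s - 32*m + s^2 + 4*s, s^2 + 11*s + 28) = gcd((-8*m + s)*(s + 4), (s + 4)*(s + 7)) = s + 4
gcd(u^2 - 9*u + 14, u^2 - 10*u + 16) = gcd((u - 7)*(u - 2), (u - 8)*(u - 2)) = u - 2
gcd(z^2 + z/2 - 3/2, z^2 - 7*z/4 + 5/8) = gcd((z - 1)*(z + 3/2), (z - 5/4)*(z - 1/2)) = 1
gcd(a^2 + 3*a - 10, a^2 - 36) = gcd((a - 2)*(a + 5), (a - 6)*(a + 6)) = 1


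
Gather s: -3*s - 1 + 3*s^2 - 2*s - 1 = 3*s^2 - 5*s - 2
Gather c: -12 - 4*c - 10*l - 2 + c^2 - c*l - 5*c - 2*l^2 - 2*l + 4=c^2 + c*(-l - 9) - 2*l^2 - 12*l - 10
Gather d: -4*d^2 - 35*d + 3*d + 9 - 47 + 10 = -4*d^2 - 32*d - 28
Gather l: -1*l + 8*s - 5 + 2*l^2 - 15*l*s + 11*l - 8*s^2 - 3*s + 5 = 2*l^2 + l*(10 - 15*s) - 8*s^2 + 5*s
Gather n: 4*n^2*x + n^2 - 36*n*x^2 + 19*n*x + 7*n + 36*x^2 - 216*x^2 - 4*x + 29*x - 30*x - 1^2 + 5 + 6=n^2*(4*x + 1) + n*(-36*x^2 + 19*x + 7) - 180*x^2 - 5*x + 10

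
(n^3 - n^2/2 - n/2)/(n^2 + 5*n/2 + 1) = n*(n - 1)/(n + 2)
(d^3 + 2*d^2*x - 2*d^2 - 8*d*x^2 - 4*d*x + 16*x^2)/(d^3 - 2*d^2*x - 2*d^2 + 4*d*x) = (d + 4*x)/d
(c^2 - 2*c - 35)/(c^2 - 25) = (c - 7)/(c - 5)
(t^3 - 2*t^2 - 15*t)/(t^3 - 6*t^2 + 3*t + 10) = t*(t + 3)/(t^2 - t - 2)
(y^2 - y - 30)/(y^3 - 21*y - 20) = (-y^2 + y + 30)/(-y^3 + 21*y + 20)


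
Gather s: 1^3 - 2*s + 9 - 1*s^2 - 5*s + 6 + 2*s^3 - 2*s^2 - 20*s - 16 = 2*s^3 - 3*s^2 - 27*s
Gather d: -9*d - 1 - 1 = -9*d - 2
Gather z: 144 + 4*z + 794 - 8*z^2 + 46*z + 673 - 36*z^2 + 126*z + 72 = -44*z^2 + 176*z + 1683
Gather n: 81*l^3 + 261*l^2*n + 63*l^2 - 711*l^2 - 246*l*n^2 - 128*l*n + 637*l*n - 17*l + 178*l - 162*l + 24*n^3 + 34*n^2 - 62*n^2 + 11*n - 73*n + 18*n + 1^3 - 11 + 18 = 81*l^3 - 648*l^2 - l + 24*n^3 + n^2*(-246*l - 28) + n*(261*l^2 + 509*l - 44) + 8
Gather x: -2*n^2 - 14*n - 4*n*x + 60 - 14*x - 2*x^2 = -2*n^2 - 14*n - 2*x^2 + x*(-4*n - 14) + 60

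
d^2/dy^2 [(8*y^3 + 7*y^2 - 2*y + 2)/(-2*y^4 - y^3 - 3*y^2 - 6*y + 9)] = 2*(-32*y^9 - 84*y^8 + 150*y^7 + 683*y^6 - 1098*y^5 - 1992*y^4 - 549*y^3 + 531*y^2 - 1944*y - 585)/(8*y^12 + 12*y^11 + 42*y^10 + 109*y^9 + 27*y^8 + 153*y^7 - 540*y^5 + 243*y^4 - 513*y^3 - 243*y^2 + 1458*y - 729)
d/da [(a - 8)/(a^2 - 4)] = (a^2 - 2*a*(a - 8) - 4)/(a^2 - 4)^2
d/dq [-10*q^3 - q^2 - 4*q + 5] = -30*q^2 - 2*q - 4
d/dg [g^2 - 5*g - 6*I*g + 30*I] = 2*g - 5 - 6*I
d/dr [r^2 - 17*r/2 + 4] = 2*r - 17/2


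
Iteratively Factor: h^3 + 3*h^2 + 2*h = (h + 2)*(h^2 + h) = (h + 1)*(h + 2)*(h)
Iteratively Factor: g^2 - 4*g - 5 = (g - 5)*(g + 1)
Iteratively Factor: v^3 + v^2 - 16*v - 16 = (v + 4)*(v^2 - 3*v - 4) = (v + 1)*(v + 4)*(v - 4)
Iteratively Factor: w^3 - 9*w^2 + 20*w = (w)*(w^2 - 9*w + 20) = w*(w - 4)*(w - 5)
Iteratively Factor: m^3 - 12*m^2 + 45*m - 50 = (m - 5)*(m^2 - 7*m + 10) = (m - 5)*(m - 2)*(m - 5)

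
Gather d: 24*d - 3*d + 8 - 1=21*d + 7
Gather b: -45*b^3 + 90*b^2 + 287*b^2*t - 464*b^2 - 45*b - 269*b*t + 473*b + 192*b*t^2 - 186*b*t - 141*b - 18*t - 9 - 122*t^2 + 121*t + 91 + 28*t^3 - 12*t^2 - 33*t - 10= -45*b^3 + b^2*(287*t - 374) + b*(192*t^2 - 455*t + 287) + 28*t^3 - 134*t^2 + 70*t + 72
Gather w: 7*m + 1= 7*m + 1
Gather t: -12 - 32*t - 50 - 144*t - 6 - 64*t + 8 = -240*t - 60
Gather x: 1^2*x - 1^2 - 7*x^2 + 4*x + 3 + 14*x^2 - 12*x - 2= 7*x^2 - 7*x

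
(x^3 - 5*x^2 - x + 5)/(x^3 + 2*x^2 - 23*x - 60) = (x^2 - 1)/(x^2 + 7*x + 12)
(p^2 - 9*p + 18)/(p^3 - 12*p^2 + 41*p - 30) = (p - 3)/(p^2 - 6*p + 5)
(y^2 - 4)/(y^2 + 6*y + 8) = (y - 2)/(y + 4)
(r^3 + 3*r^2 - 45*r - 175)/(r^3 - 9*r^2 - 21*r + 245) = (r + 5)/(r - 7)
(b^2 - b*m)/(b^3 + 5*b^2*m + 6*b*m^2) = (b - m)/(b^2 + 5*b*m + 6*m^2)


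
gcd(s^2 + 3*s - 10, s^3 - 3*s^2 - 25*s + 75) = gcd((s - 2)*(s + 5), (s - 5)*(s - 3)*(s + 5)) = s + 5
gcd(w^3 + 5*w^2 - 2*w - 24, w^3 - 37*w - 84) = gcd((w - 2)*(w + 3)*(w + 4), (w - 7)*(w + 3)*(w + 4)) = w^2 + 7*w + 12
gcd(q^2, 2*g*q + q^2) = q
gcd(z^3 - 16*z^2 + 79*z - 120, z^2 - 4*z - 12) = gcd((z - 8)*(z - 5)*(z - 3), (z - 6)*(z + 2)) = 1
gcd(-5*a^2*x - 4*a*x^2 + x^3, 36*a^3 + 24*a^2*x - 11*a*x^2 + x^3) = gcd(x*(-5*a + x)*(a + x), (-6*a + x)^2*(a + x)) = a + x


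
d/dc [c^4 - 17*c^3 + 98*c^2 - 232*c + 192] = 4*c^3 - 51*c^2 + 196*c - 232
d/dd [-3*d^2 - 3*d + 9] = -6*d - 3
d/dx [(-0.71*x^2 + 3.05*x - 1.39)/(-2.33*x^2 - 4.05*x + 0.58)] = (9.982*x^2 - 7.301*x - 3.8605)/(5.4289*x^4 + 18.873*x^3 + 13.6997*x^2 - 4.698*x + 0.3364)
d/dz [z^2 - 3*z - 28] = 2*z - 3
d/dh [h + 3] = 1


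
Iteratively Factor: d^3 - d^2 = (d)*(d^2 - d) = d*(d - 1)*(d)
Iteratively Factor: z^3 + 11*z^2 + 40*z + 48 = (z + 4)*(z^2 + 7*z + 12) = (z + 4)^2*(z + 3)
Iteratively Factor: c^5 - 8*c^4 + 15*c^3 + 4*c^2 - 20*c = (c + 1)*(c^4 - 9*c^3 + 24*c^2 - 20*c) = (c - 5)*(c + 1)*(c^3 - 4*c^2 + 4*c) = (c - 5)*(c - 2)*(c + 1)*(c^2 - 2*c) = (c - 5)*(c - 2)^2*(c + 1)*(c)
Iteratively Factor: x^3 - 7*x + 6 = (x - 1)*(x^2 + x - 6) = (x - 2)*(x - 1)*(x + 3)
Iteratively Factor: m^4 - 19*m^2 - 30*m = (m + 2)*(m^3 - 2*m^2 - 15*m) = (m - 5)*(m + 2)*(m^2 + 3*m) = m*(m - 5)*(m + 2)*(m + 3)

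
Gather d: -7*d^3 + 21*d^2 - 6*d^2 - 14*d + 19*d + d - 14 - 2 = -7*d^3 + 15*d^2 + 6*d - 16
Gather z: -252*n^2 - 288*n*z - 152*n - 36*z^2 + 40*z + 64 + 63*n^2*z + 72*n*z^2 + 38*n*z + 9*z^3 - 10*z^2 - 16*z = -252*n^2 - 152*n + 9*z^3 + z^2*(72*n - 46) + z*(63*n^2 - 250*n + 24) + 64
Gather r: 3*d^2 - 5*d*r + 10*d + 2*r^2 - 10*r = 3*d^2 + 10*d + 2*r^2 + r*(-5*d - 10)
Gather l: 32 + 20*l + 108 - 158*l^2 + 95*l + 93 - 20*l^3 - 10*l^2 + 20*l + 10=-20*l^3 - 168*l^2 + 135*l + 243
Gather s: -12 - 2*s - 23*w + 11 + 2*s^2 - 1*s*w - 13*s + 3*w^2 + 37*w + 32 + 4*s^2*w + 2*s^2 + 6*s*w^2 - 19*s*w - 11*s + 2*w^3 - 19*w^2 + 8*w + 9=s^2*(4*w + 4) + s*(6*w^2 - 20*w - 26) + 2*w^3 - 16*w^2 + 22*w + 40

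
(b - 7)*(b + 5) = b^2 - 2*b - 35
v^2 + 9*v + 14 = (v + 2)*(v + 7)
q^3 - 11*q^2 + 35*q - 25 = (q - 5)^2*(q - 1)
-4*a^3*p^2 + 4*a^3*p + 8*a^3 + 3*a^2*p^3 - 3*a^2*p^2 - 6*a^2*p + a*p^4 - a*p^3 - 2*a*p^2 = (-a + p)*(4*a + p)*(p - 2)*(a*p + a)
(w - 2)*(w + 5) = w^2 + 3*w - 10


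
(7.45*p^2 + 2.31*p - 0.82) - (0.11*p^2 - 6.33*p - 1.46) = 7.34*p^2 + 8.64*p + 0.64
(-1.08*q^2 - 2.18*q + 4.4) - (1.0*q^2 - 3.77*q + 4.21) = -2.08*q^2 + 1.59*q + 0.19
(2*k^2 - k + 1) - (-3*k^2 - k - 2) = 5*k^2 + 3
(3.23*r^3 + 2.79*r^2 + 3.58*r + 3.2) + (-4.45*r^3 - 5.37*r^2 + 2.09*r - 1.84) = -1.22*r^3 - 2.58*r^2 + 5.67*r + 1.36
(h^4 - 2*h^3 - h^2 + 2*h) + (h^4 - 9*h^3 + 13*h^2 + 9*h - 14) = 2*h^4 - 11*h^3 + 12*h^2 + 11*h - 14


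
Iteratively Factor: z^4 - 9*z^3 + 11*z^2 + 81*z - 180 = (z - 4)*(z^3 - 5*z^2 - 9*z + 45) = (z - 5)*(z - 4)*(z^2 - 9) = (z - 5)*(z - 4)*(z + 3)*(z - 3)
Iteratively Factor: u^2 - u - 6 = (u + 2)*(u - 3)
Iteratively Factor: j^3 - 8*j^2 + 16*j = (j)*(j^2 - 8*j + 16) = j*(j - 4)*(j - 4)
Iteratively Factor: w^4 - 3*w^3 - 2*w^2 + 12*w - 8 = (w - 2)*(w^3 - w^2 - 4*w + 4) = (w - 2)^2*(w^2 + w - 2) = (w - 2)^2*(w + 2)*(w - 1)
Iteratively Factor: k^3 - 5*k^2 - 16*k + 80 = (k - 5)*(k^2 - 16) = (k - 5)*(k - 4)*(k + 4)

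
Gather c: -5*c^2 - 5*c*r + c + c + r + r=-5*c^2 + c*(2 - 5*r) + 2*r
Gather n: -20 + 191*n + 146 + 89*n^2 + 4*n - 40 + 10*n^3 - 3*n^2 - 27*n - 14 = 10*n^3 + 86*n^2 + 168*n + 72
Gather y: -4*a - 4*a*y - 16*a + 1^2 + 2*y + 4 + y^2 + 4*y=-20*a + y^2 + y*(6 - 4*a) + 5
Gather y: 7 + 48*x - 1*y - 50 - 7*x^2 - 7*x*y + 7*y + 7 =-7*x^2 + 48*x + y*(6 - 7*x) - 36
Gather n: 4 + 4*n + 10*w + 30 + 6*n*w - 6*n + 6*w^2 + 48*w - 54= n*(6*w - 2) + 6*w^2 + 58*w - 20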